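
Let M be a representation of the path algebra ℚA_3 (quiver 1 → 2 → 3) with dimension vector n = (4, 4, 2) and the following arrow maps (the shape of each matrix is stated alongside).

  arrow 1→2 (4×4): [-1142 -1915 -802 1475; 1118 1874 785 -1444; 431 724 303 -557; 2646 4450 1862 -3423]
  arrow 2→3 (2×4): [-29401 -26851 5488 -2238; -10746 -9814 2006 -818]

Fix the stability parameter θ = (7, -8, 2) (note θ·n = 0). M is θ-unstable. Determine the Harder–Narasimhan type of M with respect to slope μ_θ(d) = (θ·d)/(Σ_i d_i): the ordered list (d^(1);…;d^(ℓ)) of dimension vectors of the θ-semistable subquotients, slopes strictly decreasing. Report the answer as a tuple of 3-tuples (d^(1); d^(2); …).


Via rank(M_{q-1}∘⋯∘M_p): M ≅ I[1,2]^2, I[1,3]^2.
μ_θ-semistable layers: μ^(1)=2; μ^(2)=-1/2

((0, 0, 2); (4, 4, 0))


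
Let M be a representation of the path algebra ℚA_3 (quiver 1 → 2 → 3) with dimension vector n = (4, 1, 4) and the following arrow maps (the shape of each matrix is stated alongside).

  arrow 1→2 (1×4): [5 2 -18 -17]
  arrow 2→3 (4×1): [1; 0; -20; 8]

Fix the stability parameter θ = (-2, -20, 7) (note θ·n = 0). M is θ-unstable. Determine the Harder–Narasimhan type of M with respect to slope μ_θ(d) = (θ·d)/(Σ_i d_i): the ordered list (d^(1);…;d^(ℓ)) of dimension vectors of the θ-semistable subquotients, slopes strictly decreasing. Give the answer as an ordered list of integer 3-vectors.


Via rank(M_{q-1}∘⋯∘M_p): M ≅ I[1,1]^3, I[1,3], I[3,3]^3.
μ_θ-semistable layers: μ^(1)=7; μ^(2)=-2; μ^(3)=-11

((0, 0, 4); (3, 0, 0); (1, 1, 0))


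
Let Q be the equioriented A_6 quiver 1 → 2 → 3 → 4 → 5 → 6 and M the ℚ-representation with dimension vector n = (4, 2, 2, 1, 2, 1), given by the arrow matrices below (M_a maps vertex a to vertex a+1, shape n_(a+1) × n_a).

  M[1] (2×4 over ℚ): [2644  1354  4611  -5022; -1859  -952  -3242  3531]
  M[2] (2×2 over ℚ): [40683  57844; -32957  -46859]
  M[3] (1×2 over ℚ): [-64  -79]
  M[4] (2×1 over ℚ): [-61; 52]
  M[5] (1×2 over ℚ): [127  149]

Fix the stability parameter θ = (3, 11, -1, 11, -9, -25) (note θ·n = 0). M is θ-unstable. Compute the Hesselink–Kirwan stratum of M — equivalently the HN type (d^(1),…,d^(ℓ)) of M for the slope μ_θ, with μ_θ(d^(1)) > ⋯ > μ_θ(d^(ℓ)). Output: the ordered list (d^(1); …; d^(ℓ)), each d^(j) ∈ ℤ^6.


Barcode: M ≅ I[1,1]^2, I[1,3], I[1,6], I[5,5]. HN layers by μ_θ (4 steps, strictly decreasing):
  μ^(1)=5; μ^(2)=3; μ^(3)=-5/3; μ^(4)=-9

((0, 1, 1, 0, 0, 0); (3, 0, 0, 0, 0, 0); (1, 1, 1, 1, 1, 1); (0, 0, 0, 0, 1, 0))


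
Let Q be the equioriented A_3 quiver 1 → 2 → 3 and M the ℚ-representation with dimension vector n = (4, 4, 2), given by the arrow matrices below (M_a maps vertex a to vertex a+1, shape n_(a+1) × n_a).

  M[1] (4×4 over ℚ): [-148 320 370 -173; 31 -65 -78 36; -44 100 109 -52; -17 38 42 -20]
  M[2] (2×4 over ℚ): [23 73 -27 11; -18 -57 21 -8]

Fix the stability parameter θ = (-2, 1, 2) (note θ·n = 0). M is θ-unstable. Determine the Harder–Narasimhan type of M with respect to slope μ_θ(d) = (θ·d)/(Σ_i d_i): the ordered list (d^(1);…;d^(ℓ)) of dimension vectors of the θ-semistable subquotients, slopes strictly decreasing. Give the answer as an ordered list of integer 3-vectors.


Via rank(M_{q-1}∘⋯∘M_p): M ≅ I[1,2]^2, I[1,3]^2.
μ_θ-semistable layers: μ^(1)=2; μ^(2)=1; μ^(3)=-2

((0, 0, 2); (0, 4, 0); (4, 0, 0))


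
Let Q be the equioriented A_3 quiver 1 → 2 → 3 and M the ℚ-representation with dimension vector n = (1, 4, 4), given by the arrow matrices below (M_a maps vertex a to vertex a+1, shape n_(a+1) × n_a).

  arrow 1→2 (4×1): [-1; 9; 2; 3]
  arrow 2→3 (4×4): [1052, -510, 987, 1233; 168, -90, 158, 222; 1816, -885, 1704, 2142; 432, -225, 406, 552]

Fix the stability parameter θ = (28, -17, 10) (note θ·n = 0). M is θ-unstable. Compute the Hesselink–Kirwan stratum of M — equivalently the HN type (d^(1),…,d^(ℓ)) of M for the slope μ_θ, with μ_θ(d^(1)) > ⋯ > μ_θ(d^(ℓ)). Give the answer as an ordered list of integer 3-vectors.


Interval decomposition of M: I[1,3], I[2,2]^2, I[2,3], I[3,3]^2.
HN type (ℓ=3): μ^(1)=10; μ^(2)=11/2; μ^(3)=-17

((0, 0, 4); (1, 1, 0); (0, 3, 0))


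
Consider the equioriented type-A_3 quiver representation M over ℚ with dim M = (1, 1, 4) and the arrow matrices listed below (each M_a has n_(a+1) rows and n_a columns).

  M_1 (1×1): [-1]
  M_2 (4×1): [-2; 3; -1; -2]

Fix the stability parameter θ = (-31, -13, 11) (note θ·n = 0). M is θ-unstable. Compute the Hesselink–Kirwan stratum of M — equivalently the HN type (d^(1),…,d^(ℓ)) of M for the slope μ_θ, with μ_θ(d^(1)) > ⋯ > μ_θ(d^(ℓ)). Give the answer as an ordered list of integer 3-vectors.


Interval decomposition of M: I[1,3], I[3,3]^3.
HN type (ℓ=3): μ^(1)=11; μ^(2)=-13; μ^(3)=-31

((0, 0, 4); (0, 1, 0); (1, 0, 0))


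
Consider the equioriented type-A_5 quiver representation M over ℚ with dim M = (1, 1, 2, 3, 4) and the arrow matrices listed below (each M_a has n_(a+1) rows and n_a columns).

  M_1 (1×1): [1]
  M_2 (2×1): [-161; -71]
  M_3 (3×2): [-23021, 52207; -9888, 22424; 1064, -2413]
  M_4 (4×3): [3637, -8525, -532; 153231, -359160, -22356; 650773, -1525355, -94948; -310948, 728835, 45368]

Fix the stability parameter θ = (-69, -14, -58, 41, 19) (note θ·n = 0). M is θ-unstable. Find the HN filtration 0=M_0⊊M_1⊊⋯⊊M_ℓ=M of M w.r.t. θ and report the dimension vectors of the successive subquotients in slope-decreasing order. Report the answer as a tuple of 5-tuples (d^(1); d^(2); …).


Interval decomposition of M: I[1,4], I[3,5], I[4,5], I[5,5]^2.
HN type (ℓ=6): μ^(1)=41; μ^(2)=30; μ^(3)=19; μ^(4)=-36; μ^(5)=-58; μ^(6)=-69

((0, 0, 0, 1, 0); (0, 0, 0, 2, 2); (0, 0, 0, 0, 2); (0, 1, 1, 0, 0); (0, 0, 1, 0, 0); (1, 0, 0, 0, 0))


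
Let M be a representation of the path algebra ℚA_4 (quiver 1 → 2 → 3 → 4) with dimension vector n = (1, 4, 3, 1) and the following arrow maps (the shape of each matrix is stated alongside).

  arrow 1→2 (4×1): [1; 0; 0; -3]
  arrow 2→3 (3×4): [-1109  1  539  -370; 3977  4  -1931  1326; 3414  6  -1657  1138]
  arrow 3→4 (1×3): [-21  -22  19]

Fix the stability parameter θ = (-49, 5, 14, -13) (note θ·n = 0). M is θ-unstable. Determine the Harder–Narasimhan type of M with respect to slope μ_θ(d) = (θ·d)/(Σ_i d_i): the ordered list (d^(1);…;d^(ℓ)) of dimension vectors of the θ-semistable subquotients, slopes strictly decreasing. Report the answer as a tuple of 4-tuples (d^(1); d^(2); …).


Via rank(M_{q-1}∘⋯∘M_p): M ≅ I[1,4], I[2,2], I[2,3]^2.
μ_θ-semistable layers: μ^(1)=14; μ^(2)=5; μ^(3)=2; μ^(4)=-49

((0, 0, 2, 0); (0, 3, 0, 0); (0, 1, 1, 1); (1, 0, 0, 0))


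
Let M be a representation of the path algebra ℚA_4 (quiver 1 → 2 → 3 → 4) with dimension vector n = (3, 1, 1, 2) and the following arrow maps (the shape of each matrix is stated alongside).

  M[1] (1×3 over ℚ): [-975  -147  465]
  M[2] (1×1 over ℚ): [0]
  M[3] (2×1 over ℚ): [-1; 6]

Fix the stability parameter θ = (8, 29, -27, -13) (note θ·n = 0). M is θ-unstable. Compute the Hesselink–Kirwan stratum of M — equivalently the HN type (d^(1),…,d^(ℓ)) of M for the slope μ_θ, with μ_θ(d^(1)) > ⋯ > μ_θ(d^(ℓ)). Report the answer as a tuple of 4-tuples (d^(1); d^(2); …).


Via rank(M_{q-1}∘⋯∘M_p): M ≅ I[1,1]^2, I[1,2], I[3,4], I[4,4].
μ_θ-semistable layers: μ^(1)=29; μ^(2)=8; μ^(3)=-13; μ^(4)=-27

((0, 1, 0, 0); (3, 0, 0, 0); (0, 0, 0, 2); (0, 0, 1, 0))


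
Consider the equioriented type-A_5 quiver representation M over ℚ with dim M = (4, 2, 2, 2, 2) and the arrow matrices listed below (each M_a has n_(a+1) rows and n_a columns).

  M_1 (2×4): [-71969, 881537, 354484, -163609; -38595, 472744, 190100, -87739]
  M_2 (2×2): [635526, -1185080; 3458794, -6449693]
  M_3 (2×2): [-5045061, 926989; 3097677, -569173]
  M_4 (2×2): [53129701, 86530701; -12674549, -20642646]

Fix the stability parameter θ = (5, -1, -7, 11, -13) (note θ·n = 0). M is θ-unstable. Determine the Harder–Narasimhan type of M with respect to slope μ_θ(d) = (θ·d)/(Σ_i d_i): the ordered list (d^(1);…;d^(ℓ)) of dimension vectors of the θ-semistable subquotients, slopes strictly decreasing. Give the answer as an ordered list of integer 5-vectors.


Barcode: M ≅ I[1,1]^2, I[1,3], I[1,5], I[4,5]. HN layers by μ_θ (2 steps, strictly decreasing):
  μ^(1)=5; μ^(2)=-1

((2, 0, 0, 0, 0); (2, 2, 2, 2, 2))


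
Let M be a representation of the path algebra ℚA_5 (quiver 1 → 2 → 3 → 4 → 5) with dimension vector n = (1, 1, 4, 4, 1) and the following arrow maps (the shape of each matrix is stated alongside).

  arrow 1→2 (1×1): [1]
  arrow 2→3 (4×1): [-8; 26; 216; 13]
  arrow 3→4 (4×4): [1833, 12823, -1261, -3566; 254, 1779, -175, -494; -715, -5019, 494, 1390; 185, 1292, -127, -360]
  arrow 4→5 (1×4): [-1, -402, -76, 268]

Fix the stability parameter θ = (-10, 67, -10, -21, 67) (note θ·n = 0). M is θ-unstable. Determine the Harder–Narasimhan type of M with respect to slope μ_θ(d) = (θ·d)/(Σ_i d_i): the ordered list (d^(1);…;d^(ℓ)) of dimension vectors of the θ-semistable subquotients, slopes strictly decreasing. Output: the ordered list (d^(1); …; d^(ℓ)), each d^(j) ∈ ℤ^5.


Via rank(M_{q-1}∘⋯∘M_p): M ≅ I[1,3], I[3,4]^2, I[3,5], I[4,4].
μ_θ-semistable layers: μ^(1)=67; μ^(2)=57/2; μ^(3)=-10; μ^(4)=-31/2; μ^(5)=-21

((0, 0, 0, 0, 1); (0, 1, 1, 0, 0); (1, 0, 0, 0, 0); (0, 0, 3, 3, 0); (0, 0, 0, 1, 0))


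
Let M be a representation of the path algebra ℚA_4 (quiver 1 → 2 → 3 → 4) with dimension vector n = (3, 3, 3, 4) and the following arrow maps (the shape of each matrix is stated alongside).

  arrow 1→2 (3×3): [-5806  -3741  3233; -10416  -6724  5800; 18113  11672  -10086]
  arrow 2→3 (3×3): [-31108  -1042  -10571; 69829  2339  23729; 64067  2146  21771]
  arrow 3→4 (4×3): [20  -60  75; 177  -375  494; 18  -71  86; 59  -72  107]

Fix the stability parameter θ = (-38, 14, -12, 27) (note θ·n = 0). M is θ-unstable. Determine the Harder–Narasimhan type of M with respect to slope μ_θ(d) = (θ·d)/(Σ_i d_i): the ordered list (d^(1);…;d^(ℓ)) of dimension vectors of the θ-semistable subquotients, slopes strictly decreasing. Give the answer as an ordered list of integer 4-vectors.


Barcode: M ≅ I[1,4]^3, I[4,4]. HN layers by μ_θ (3 steps, strictly decreasing):
  μ^(1)=27; μ^(2)=1; μ^(3)=-38

((0, 0, 0, 4); (0, 3, 3, 0); (3, 0, 0, 0))


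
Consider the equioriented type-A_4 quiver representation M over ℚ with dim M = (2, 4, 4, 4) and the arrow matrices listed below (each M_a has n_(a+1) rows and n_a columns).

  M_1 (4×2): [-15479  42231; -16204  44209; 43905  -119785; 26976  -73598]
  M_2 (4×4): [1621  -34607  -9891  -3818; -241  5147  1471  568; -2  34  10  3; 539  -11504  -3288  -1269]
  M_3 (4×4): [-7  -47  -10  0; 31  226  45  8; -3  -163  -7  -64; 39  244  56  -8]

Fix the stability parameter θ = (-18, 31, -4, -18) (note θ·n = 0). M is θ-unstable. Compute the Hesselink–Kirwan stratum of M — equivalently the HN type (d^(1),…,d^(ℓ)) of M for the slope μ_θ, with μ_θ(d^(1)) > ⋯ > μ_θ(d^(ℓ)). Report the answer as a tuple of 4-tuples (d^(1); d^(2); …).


Barcode: M ≅ I[1,3], I[1,4], I[2,2], I[2,4], I[3,4], I[4,4]. HN layers by μ_θ (5 steps, strictly decreasing):
  μ^(1)=31; μ^(2)=27/2; μ^(3)=3; μ^(4)=-11; μ^(5)=-18

((0, 1, 0, 0); (0, 1, 1, 0); (0, 2, 2, 2); (0, 0, 1, 1); (2, 0, 0, 1))


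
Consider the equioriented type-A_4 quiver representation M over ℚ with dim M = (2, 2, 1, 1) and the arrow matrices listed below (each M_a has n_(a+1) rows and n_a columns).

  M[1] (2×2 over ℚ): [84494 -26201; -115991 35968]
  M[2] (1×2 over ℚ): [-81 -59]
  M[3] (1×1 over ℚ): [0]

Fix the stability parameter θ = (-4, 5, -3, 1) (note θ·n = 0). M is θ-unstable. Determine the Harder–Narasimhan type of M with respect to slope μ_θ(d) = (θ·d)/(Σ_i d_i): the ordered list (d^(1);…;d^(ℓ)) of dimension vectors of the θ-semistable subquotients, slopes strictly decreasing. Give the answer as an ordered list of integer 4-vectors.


Interval decomposition of M: I[1,2], I[1,3], I[4,4].
HN type (ℓ=3): μ^(1)=5; μ^(2)=1; μ^(3)=-4

((0, 1, 0, 0); (0, 1, 1, 1); (2, 0, 0, 0))


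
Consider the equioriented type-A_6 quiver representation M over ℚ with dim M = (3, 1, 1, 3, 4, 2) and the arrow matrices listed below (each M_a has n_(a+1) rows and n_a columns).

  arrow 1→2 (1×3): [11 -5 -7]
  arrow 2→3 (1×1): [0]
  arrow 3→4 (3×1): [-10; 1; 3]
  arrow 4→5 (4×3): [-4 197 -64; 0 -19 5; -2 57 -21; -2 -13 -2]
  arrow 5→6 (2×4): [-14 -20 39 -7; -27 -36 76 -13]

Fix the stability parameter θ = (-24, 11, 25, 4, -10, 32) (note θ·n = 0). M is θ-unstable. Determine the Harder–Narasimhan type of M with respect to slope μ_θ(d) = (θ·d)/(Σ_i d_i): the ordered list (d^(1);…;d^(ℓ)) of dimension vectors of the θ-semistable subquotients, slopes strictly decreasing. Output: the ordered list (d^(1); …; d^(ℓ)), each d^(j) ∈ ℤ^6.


Interval decomposition of M: I[1,1]^2, I[1,2], I[3,6], I[4,5], I[4,6], I[5,5].
HN type (ℓ=6): μ^(1)=32; μ^(2)=11; μ^(3)=19/3; μ^(4)=-3; μ^(5)=-10; μ^(6)=-24

((0, 0, 0, 0, 0, 2); (0, 1, 0, 0, 0, 0); (0, 0, 1, 1, 1, 0); (0, 0, 0, 2, 2, 0); (0, 0, 0, 0, 1, 0); (3, 0, 0, 0, 0, 0))


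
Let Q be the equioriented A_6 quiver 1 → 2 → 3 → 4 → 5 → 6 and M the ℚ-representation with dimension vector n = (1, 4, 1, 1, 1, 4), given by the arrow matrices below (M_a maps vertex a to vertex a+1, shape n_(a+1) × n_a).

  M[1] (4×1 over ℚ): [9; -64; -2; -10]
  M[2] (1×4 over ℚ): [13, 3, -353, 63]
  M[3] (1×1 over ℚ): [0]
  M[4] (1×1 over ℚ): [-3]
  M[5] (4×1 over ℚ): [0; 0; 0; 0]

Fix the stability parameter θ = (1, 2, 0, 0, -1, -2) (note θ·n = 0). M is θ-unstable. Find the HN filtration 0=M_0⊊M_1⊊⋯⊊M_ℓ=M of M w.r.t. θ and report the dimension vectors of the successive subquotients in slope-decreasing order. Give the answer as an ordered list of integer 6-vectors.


Via rank(M_{q-1}∘⋯∘M_p): M ≅ I[1,3], I[2,2]^3, I[4,5], I[6,6]^4.
μ_θ-semistable layers: μ^(1)=2; μ^(2)=1; μ^(3)=-1/2; μ^(4)=-2

((0, 3, 0, 0, 0, 0); (1, 1, 1, 0, 0, 0); (0, 0, 0, 1, 1, 0); (0, 0, 0, 0, 0, 4))


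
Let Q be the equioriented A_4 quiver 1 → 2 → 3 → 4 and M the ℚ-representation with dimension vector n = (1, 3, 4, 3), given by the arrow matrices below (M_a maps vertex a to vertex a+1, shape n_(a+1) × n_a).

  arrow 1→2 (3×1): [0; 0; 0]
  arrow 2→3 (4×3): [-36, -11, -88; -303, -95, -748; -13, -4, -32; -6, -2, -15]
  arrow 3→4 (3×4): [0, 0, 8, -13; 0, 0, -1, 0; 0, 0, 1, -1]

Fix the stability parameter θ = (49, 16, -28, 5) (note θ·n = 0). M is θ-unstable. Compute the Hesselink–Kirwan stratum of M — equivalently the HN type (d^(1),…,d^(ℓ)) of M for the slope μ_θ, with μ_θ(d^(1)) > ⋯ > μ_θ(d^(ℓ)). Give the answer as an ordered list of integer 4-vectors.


Interval decomposition of M: I[1,1], I[2,3], I[2,4]^2, I[3,3], I[4,4].
HN type (ℓ=4): μ^(1)=49; μ^(2)=5; μ^(3)=-6; μ^(4)=-28

((1, 0, 0, 0); (0, 0, 0, 3); (0, 3, 3, 0); (0, 0, 1, 0))


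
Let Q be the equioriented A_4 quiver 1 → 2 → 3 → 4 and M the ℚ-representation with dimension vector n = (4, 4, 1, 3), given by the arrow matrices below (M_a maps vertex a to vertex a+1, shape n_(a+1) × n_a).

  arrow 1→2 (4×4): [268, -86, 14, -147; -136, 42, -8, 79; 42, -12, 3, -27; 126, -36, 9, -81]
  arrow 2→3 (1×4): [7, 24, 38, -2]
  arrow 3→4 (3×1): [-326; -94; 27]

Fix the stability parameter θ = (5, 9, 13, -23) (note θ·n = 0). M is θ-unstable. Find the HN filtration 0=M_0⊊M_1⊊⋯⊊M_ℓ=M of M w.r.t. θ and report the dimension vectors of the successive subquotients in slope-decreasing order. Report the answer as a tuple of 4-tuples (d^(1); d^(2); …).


Interval decomposition of M: I[1,1]^2, I[1,2], I[1,4], I[2,2]^2, I[4,4]^2.
HN type (ℓ=4): μ^(1)=9; μ^(2)=5; μ^(3)=1; μ^(4)=-23

((0, 3, 0, 0); (3, 0, 0, 0); (1, 1, 1, 1); (0, 0, 0, 2))


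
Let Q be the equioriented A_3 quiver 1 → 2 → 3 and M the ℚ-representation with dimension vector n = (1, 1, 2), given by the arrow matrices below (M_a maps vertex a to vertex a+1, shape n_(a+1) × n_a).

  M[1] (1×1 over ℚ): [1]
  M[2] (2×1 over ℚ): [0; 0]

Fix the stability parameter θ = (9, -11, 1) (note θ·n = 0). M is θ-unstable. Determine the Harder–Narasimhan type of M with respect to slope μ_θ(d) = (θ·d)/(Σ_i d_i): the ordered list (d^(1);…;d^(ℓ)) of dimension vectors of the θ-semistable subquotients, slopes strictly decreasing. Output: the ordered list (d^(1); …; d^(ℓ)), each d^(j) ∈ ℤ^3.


Interval decomposition of M: I[1,2], I[3,3]^2.
HN type (ℓ=2): μ^(1)=1; μ^(2)=-1

((0, 0, 2); (1, 1, 0))


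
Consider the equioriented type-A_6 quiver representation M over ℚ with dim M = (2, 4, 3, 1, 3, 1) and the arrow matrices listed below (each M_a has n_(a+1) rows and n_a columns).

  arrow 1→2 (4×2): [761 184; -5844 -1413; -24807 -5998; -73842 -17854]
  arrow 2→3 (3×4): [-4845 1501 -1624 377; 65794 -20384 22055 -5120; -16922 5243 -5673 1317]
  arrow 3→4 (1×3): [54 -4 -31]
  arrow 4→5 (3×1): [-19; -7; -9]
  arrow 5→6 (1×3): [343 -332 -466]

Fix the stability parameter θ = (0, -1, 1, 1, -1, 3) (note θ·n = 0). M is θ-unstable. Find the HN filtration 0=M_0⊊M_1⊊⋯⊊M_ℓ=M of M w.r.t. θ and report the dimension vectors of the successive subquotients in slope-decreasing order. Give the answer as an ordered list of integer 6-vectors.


Via rank(M_{q-1}∘⋯∘M_p): M ≅ I[1,3], I[1,6], I[2,2], I[2,3], I[5,5]^2.
μ_θ-semistable layers: μ^(1)=3; μ^(2)=1; μ^(3)=1/3; μ^(4)=-1/2; μ^(5)=-1

((0, 0, 0, 0, 0, 1); (0, 0, 2, 0, 0, 0); (0, 0, 1, 1, 1, 0); (2, 2, 0, 0, 0, 0); (0, 2, 0, 0, 2, 0))


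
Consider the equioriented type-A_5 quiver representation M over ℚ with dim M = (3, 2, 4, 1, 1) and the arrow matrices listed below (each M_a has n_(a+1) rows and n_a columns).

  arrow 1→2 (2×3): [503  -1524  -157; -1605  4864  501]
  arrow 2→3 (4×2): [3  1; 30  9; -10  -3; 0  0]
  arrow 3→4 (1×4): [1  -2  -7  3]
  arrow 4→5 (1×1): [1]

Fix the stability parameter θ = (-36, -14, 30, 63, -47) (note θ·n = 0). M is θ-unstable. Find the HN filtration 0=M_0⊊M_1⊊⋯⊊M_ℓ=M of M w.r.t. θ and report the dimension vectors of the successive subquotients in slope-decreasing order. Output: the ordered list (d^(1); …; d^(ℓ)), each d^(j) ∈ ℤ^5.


Interval decomposition of M: I[1,1], I[1,3], I[1,5], I[3,3]^2.
HN type (ℓ=4): μ^(1)=30; μ^(2)=46/3; μ^(3)=-14; μ^(4)=-36

((0, 0, 3, 0, 0); (0, 0, 1, 1, 1); (0, 2, 0, 0, 0); (3, 0, 0, 0, 0))


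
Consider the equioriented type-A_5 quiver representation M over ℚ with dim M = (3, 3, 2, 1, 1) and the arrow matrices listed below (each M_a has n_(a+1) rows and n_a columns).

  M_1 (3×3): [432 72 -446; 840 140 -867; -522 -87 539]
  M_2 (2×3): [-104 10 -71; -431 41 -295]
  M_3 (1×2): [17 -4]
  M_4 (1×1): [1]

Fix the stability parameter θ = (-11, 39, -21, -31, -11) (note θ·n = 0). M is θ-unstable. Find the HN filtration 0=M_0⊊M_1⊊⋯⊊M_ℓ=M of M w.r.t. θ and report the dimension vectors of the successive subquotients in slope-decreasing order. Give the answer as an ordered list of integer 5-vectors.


Barcode: M ≅ I[1,1], I[1,3], I[1,5], I[2,2]. HN layers by μ_θ (4 steps, strictly decreasing):
  μ^(1)=39; μ^(2)=9; μ^(3)=-6; μ^(4)=-11

((0, 1, 0, 0, 0); (0, 1, 1, 0, 0); (0, 1, 1, 1, 1); (3, 0, 0, 0, 0))


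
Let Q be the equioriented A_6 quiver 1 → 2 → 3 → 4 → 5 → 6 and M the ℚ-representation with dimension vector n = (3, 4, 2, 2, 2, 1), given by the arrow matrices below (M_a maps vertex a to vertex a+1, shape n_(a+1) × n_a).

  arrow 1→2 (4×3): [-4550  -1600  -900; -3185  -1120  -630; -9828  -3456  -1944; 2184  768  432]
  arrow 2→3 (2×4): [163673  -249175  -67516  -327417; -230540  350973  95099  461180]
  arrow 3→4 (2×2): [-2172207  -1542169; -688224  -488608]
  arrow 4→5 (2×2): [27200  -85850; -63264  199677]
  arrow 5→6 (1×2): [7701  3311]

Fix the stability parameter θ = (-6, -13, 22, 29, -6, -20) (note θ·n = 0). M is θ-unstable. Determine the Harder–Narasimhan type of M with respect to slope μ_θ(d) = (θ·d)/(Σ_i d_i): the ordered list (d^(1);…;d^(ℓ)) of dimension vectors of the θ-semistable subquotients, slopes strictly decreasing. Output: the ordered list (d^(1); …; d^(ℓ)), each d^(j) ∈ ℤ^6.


Barcode: M ≅ I[1,1]^2, I[1,4], I[2,2]^2, I[2,3], I[4,6], I[5,5]. HN layers by μ_θ (6 steps, strictly decreasing):
  μ^(1)=29; μ^(2)=22; μ^(3)=1; μ^(4)=-6; μ^(5)=-19/2; μ^(6)=-13

((0, 0, 0, 1, 0, 0); (0, 0, 2, 0, 0, 0); (0, 0, 0, 1, 1, 1); (2, 0, 0, 0, 1, 0); (1, 1, 0, 0, 0, 0); (0, 3, 0, 0, 0, 0))


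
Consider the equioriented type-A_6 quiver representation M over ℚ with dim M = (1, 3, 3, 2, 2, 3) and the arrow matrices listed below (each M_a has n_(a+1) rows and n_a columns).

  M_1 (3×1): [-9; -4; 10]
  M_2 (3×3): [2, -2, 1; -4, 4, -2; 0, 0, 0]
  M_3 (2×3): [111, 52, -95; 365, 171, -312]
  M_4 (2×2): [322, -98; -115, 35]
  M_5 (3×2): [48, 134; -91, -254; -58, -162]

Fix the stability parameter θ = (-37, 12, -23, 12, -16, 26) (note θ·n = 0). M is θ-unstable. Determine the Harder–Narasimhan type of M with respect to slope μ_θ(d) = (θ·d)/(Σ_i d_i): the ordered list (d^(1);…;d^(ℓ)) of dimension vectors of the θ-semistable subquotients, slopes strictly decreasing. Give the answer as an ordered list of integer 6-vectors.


Interval decomposition of M: I[1,2], I[2,2], I[2,4], I[3,3], I[3,6], I[5,6], I[6,6].
HN type (ℓ=7): μ^(1)=26; μ^(2)=12; μ^(3)=-2; μ^(4)=-11/2; μ^(5)=-16; μ^(6)=-23; μ^(7)=-37

((0, 0, 0, 0, 0, 3); (0, 2, 0, 1, 0, 0); (0, 0, 0, 1, 1, 0); (0, 1, 1, 0, 0, 0); (0, 0, 0, 0, 1, 0); (0, 0, 2, 0, 0, 0); (1, 0, 0, 0, 0, 0))


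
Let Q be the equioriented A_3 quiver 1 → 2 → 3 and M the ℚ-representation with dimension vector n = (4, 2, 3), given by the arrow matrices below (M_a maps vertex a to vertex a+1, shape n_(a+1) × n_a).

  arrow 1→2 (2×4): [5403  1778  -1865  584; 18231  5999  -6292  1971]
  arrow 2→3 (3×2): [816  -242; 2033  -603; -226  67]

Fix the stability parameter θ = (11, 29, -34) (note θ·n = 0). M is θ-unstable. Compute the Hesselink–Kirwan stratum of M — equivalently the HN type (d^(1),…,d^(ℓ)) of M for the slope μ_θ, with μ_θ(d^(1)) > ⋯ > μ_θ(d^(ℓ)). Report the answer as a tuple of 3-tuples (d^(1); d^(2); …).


Interval decomposition of M: I[1,1]^2, I[1,3]^2, I[3,3].
HN type (ℓ=3): μ^(1)=11; μ^(2)=2; μ^(3)=-34

((2, 0, 0); (2, 2, 2); (0, 0, 1))


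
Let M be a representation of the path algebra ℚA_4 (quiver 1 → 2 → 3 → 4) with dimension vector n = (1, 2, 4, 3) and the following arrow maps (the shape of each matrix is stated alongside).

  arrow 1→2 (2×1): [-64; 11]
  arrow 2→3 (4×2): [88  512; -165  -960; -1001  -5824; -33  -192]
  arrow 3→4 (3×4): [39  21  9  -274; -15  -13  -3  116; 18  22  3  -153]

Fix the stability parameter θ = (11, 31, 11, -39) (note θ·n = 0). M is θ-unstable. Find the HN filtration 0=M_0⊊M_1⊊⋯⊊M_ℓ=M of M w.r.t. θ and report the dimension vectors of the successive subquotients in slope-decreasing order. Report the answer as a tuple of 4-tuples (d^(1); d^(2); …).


Interval decomposition of M: I[1,2], I[2,3], I[3,3], I[3,4]^2, I[4,4].
HN type (ℓ=5): μ^(1)=31; μ^(2)=21; μ^(3)=11; μ^(4)=-14; μ^(5)=-39

((0, 1, 0, 0); (0, 1, 1, 0); (1, 0, 1, 0); (0, 0, 2, 2); (0, 0, 0, 1))


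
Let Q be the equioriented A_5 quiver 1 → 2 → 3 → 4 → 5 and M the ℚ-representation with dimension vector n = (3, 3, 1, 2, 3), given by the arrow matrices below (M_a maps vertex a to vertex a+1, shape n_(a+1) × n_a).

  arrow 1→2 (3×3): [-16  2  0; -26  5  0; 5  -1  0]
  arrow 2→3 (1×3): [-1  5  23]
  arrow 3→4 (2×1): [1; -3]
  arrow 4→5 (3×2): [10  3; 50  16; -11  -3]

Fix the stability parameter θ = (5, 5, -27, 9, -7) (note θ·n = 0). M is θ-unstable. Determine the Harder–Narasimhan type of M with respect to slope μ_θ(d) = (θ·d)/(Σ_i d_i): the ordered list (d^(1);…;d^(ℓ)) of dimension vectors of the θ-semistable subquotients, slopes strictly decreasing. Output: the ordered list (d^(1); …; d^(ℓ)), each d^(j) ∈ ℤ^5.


Barcode: M ≅ I[1,1], I[1,2], I[1,5], I[2,2], I[4,5], I[5,5]. HN layers by μ_θ (4 steps, strictly decreasing):
  μ^(1)=5; μ^(2)=1; μ^(3)=-17/3; μ^(4)=-7

((2, 2, 0, 0, 0); (0, 0, 0, 2, 2); (1, 1, 1, 0, 0); (0, 0, 0, 0, 1))


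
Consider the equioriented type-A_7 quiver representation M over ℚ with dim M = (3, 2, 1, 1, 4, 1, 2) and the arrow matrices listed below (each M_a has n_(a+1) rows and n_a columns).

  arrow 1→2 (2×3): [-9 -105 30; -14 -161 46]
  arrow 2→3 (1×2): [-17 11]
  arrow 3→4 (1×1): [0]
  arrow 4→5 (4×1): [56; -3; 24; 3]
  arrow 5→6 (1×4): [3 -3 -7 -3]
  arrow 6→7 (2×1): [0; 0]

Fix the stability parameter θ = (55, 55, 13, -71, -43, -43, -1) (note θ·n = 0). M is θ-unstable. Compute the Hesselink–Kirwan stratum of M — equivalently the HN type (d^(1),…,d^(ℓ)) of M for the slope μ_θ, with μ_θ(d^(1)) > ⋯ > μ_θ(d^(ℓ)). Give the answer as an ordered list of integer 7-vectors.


Barcode: M ≅ I[1,1], I[1,2], I[1,3], I[4,5], I[5,5]^2, I[5,6], I[7,7]^2. HN layers by μ_θ (5 steps, strictly decreasing):
  μ^(1)=55; μ^(2)=41; μ^(3)=-1; μ^(4)=-43; μ^(5)=-71

((2, 1, 0, 0, 0, 0, 0); (1, 1, 1, 0, 0, 0, 0); (0, 0, 0, 0, 0, 0, 2); (0, 0, 0, 0, 4, 1, 0); (0, 0, 0, 1, 0, 0, 0))


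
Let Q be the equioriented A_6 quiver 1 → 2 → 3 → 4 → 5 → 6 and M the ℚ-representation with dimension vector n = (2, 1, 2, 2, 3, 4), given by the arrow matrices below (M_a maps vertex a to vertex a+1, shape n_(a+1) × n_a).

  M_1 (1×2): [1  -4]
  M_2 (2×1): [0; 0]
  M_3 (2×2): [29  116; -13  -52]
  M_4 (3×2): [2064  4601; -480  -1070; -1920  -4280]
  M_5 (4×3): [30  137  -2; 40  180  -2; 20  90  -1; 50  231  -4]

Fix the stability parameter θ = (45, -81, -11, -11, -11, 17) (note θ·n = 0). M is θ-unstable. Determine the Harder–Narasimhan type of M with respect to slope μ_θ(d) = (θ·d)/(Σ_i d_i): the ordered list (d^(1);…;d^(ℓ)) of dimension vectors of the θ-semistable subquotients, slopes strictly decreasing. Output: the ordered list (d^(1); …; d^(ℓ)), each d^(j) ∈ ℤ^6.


Via rank(M_{q-1}∘⋯∘M_p): M ≅ I[1,1], I[1,2], I[3,3], I[3,5], I[4,4], I[5,6]^2, I[6,6]^2.
μ_θ-semistable layers: μ^(1)=45; μ^(2)=17; μ^(3)=-11; μ^(4)=-18

((1, 0, 0, 0, 0, 0); (0, 0, 0, 0, 0, 4); (0, 0, 2, 2, 3, 0); (1, 1, 0, 0, 0, 0))


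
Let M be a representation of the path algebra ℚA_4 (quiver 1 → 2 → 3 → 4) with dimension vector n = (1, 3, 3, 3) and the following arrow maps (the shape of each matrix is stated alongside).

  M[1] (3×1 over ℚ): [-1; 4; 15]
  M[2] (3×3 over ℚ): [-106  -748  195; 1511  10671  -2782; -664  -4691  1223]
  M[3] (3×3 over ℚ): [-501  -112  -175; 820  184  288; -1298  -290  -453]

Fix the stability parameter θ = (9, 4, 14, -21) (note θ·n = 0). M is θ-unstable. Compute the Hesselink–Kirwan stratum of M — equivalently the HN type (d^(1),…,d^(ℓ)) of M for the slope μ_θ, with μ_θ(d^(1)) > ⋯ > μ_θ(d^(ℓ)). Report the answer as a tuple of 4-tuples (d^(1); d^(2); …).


Barcode: M ≅ I[1,4], I[2,3], I[2,4], I[4,4]. HN layers by μ_θ (5 steps, strictly decreasing):
  μ^(1)=14; μ^(2)=4; μ^(3)=3/2; μ^(4)=-1; μ^(5)=-21

((0, 0, 1, 0); (0, 1, 0, 0); (1, 1, 1, 1); (0, 1, 1, 1); (0, 0, 0, 1))


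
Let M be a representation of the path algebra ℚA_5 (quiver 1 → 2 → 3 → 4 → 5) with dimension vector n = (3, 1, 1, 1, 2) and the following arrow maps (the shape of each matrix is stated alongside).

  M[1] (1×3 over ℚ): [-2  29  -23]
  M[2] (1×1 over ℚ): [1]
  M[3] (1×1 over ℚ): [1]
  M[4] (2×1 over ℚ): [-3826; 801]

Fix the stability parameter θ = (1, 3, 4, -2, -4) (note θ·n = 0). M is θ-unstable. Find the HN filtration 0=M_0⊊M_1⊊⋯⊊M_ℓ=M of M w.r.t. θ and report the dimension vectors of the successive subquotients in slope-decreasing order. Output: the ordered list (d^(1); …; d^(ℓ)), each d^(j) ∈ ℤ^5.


Interval decomposition of M: I[1,1]^2, I[1,5], I[5,5].
HN type (ℓ=3): μ^(1)=1; μ^(2)=2/5; μ^(3)=-4

((2, 0, 0, 0, 0); (1, 1, 1, 1, 1); (0, 0, 0, 0, 1))


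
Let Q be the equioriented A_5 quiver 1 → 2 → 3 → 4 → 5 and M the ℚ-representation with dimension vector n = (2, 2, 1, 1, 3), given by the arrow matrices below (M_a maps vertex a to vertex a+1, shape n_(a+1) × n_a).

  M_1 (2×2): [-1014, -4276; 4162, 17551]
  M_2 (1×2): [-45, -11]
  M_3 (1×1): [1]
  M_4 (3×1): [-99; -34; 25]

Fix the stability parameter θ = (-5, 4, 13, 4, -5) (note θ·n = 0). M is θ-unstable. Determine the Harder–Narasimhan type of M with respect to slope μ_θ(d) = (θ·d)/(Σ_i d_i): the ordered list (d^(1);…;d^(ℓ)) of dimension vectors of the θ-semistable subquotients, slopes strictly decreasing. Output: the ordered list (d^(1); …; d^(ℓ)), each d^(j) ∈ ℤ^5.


Via rank(M_{q-1}∘⋯∘M_p): M ≅ I[1,2], I[1,5], I[5,5]^2.
μ_θ-semistable layers: μ^(1)=4; μ^(2)=-5

((0, 2, 1, 1, 1); (2, 0, 0, 0, 2))


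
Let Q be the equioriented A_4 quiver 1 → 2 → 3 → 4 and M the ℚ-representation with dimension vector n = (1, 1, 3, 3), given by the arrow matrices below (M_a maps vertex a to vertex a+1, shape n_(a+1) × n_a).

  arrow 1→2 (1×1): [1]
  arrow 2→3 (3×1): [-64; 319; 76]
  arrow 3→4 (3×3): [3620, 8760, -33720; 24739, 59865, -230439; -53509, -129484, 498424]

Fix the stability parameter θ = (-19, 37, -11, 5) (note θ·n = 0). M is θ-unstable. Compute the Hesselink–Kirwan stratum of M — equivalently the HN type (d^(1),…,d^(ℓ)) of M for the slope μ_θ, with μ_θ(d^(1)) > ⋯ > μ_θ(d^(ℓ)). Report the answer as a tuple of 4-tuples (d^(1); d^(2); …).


Via rank(M_{q-1}∘⋯∘M_p): M ≅ I[1,4], I[3,3], I[3,4], I[4,4].
μ_θ-semistable layers: μ^(1)=31/3; μ^(2)=5; μ^(3)=-11; μ^(4)=-19

((0, 1, 1, 1); (0, 0, 0, 2); (0, 0, 2, 0); (1, 0, 0, 0))


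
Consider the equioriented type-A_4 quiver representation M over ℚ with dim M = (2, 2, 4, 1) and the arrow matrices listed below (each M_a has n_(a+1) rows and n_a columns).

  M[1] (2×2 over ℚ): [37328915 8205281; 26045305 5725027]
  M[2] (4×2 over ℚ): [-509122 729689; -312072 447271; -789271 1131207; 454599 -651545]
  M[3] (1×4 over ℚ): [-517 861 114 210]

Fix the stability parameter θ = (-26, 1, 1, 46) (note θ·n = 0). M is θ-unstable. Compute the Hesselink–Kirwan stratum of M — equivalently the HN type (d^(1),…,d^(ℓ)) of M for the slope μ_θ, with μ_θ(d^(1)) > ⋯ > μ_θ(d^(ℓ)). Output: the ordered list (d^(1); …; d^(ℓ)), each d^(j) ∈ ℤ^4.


Interval decomposition of M: I[1,1], I[1,3], I[2,4], I[3,3]^2.
HN type (ℓ=3): μ^(1)=46; μ^(2)=1; μ^(3)=-26

((0, 0, 0, 1); (0, 2, 4, 0); (2, 0, 0, 0))


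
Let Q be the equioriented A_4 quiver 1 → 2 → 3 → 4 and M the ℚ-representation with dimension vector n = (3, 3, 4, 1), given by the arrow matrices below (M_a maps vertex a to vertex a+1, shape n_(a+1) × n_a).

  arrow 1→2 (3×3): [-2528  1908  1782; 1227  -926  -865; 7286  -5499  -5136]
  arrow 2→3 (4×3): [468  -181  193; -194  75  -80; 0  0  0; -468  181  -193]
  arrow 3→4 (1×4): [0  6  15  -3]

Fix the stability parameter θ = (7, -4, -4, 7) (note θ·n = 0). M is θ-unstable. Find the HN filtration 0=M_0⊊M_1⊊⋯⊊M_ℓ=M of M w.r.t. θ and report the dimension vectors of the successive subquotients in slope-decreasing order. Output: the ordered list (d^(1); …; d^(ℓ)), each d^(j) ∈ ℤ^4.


Barcode: M ≅ I[1,2], I[1,3], I[1,4], I[3,3]^2. HN layers by μ_θ (4 steps, strictly decreasing):
  μ^(1)=7; μ^(2)=3/2; μ^(3)=-1/3; μ^(4)=-4

((0, 0, 0, 1); (1, 1, 0, 0); (2, 2, 2, 0); (0, 0, 2, 0))


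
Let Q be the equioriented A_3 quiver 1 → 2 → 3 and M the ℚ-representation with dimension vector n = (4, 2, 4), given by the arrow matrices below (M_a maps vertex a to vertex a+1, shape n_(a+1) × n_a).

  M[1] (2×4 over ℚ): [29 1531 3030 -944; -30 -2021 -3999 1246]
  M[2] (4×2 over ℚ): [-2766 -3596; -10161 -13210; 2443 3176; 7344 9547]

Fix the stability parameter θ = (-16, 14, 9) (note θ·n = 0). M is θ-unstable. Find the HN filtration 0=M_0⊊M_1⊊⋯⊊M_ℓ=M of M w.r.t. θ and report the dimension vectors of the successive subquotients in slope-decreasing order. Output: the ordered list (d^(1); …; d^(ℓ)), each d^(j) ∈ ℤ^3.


Interval decomposition of M: I[1,1]^2, I[1,3]^2, I[3,3]^2.
HN type (ℓ=3): μ^(1)=23/2; μ^(2)=9; μ^(3)=-16

((0, 2, 2); (0, 0, 2); (4, 0, 0))


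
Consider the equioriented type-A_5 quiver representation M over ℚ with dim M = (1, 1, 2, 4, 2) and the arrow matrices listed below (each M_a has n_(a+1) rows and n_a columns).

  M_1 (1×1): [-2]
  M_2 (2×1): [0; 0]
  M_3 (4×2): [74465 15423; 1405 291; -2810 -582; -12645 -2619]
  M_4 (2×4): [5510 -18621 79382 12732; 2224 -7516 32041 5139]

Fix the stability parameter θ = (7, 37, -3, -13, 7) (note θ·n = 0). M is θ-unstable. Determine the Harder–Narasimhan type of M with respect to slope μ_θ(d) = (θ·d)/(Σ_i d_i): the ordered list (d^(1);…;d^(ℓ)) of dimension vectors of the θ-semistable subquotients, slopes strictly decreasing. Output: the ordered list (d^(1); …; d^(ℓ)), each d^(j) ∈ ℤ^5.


Barcode: M ≅ I[1,2], I[3,3], I[3,5], I[4,4]^2, I[4,5]. HN layers by μ_θ (5 steps, strictly decreasing):
  μ^(1)=37; μ^(2)=7; μ^(3)=-3; μ^(4)=-8; μ^(5)=-13

((0, 1, 0, 0, 0); (1, 0, 0, 0, 2); (0, 0, 1, 0, 0); (0, 0, 1, 1, 0); (0, 0, 0, 3, 0))


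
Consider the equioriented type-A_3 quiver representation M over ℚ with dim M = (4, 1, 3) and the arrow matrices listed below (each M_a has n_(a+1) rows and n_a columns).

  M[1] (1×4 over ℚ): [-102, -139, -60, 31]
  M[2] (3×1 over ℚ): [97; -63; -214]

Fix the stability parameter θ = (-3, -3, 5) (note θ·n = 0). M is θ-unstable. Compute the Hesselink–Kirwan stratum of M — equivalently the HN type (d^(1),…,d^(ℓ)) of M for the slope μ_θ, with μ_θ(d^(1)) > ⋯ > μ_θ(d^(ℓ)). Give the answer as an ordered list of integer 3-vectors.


Via rank(M_{q-1}∘⋯∘M_p): M ≅ I[1,1]^3, I[1,3], I[3,3]^2.
μ_θ-semistable layers: μ^(1)=5; μ^(2)=-3

((0, 0, 3); (4, 1, 0))


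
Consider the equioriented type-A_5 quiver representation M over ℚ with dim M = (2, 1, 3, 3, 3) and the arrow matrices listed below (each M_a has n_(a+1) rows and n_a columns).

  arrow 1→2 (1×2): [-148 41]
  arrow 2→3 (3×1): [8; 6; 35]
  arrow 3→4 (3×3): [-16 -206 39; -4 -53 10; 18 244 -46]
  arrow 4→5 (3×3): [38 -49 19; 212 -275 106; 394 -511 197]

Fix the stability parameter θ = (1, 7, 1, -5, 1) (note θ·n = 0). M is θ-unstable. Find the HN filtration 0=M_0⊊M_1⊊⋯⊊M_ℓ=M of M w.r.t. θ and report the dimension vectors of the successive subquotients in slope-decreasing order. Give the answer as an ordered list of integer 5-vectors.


Via rank(M_{q-1}∘⋯∘M_p): M ≅ I[1,1], I[1,4], I[3,5]^2, I[5,5].
μ_θ-semistable layers: μ^(1)=1; μ^(2)=-2

((2, 1, 1, 1, 3); (0, 0, 2, 2, 0))


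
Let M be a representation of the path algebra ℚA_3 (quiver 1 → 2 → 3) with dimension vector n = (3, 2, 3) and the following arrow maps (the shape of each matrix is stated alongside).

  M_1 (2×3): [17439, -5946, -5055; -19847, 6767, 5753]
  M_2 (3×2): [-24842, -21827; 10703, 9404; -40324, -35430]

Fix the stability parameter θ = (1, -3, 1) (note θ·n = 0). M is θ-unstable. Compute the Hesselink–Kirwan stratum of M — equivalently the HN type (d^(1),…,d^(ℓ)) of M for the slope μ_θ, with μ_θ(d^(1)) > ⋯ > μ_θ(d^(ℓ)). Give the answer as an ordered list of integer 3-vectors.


Barcode: M ≅ I[1,1], I[1,3]^2, I[3,3]. HN layers by μ_θ (2 steps, strictly decreasing):
  μ^(1)=1; μ^(2)=-1

((1, 0, 3); (2, 2, 0))


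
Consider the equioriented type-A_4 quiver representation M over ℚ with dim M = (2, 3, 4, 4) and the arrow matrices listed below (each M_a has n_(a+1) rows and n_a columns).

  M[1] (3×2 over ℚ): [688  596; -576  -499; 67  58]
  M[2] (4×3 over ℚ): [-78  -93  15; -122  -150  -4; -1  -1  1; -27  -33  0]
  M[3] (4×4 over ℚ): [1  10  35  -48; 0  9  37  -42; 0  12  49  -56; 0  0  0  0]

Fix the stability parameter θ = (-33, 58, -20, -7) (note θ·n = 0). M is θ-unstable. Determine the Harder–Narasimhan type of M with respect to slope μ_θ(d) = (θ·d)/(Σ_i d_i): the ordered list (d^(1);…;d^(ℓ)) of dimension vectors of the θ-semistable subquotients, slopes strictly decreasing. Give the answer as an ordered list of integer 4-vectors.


Interval decomposition of M: I[1,4]^2, I[2,3], I[3,4], I[4,4].
HN type (ℓ=5): μ^(1)=19; μ^(2)=31/3; μ^(3)=-7; μ^(4)=-20; μ^(5)=-33

((0, 1, 1, 0); (0, 2, 2, 2); (0, 0, 0, 2); (0, 0, 1, 0); (2, 0, 0, 0))


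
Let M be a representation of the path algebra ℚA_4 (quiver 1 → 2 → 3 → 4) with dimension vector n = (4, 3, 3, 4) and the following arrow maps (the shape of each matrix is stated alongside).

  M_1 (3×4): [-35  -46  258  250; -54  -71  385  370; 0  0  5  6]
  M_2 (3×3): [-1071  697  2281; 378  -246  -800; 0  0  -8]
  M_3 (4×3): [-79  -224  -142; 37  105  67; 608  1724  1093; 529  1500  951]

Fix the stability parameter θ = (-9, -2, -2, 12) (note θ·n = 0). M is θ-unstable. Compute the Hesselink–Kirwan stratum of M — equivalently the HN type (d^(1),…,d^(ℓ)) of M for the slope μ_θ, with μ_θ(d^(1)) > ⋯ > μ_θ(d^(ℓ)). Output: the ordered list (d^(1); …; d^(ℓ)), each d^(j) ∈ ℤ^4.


Barcode: M ≅ I[1,1], I[1,2], I[1,4]^2, I[3,4], I[4,4]. HN layers by μ_θ (3 steps, strictly decreasing):
  μ^(1)=12; μ^(2)=-2; μ^(3)=-9

((0, 0, 0, 4); (0, 3, 3, 0); (4, 0, 0, 0))


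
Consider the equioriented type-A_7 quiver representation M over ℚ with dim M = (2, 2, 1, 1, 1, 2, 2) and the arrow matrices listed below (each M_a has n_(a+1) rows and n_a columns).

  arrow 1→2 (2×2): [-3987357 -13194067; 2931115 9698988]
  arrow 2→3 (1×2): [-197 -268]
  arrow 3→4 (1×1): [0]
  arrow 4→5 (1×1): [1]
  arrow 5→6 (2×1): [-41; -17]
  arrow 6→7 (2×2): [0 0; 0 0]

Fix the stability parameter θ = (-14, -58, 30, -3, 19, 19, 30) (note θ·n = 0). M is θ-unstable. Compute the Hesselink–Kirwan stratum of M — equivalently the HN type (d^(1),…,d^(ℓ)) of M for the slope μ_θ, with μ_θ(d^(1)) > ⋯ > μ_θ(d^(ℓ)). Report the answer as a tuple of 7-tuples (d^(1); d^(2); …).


Via rank(M_{q-1}∘⋯∘M_p): M ≅ I[1,2], I[1,3], I[4,6], I[6,6], I[7,7]^2.
μ_θ-semistable layers: μ^(1)=30; μ^(2)=19; μ^(3)=-3; μ^(4)=-36

((0, 0, 1, 0, 0, 0, 2); (0, 0, 0, 0, 1, 2, 0); (0, 0, 0, 1, 0, 0, 0); (2, 2, 0, 0, 0, 0, 0))


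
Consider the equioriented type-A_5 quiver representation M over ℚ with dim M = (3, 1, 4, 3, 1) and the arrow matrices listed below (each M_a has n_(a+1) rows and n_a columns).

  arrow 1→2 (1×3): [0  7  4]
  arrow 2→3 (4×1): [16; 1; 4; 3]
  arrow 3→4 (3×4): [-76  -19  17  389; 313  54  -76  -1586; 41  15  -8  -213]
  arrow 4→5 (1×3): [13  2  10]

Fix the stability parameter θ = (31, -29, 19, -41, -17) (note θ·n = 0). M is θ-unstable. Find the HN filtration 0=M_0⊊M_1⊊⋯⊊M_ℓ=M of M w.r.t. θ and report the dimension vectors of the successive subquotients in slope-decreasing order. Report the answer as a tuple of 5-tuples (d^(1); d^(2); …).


Barcode: M ≅ I[1,1]^2, I[1,3], I[3,4]^2, I[3,5]. HN layers by μ_θ (5 steps, strictly decreasing):
  μ^(1)=31; μ^(2)=19; μ^(3)=1; μ^(4)=-11; μ^(5)=-13

((2, 0, 0, 0, 0); (0, 0, 1, 0, 0); (1, 1, 0, 0, 0); (0, 0, 2, 2, 0); (0, 0, 1, 1, 1))


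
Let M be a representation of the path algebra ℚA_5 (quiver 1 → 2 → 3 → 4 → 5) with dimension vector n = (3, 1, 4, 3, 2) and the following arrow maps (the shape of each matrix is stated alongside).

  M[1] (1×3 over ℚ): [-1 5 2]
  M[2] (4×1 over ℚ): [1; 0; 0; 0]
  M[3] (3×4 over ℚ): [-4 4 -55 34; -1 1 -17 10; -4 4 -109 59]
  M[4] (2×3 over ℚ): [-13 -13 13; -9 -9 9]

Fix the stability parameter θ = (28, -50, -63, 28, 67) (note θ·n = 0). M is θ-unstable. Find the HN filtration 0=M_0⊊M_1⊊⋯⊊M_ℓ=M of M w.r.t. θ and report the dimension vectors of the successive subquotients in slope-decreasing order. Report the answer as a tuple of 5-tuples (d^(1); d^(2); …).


Via rank(M_{q-1}∘⋯∘M_p): M ≅ I[1,1]^2, I[1,5], I[3,3], I[3,4]^2, I[5,5].
μ_θ-semistable layers: μ^(1)=67; μ^(2)=28; μ^(3)=-85/3; μ^(4)=-63

((0, 0, 0, 0, 2); (2, 0, 0, 3, 0); (1, 1, 1, 0, 0); (0, 0, 3, 0, 0))
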